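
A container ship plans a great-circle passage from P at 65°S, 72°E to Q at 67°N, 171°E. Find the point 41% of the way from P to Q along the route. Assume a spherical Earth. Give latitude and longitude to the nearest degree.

Write both endpoints as unit vectors p₁, p₂ with components (cos φ cos λ, cos φ sin λ, sin φ).
The central angle between the endpoints is δ = arccos(p₁·p₂) ≈ 2.606 rad (149.3°).
Interpolate at f = 0.41 with slerp weights a = sin((1−f)δ)/sin δ ≈ 1.959, b = sin(fδ)/sin δ ≈ 1.718.
p = a·p₁ + b·p₂ ≈ (-0.407, 0.892, -0.194); φ = arcsin(p_z) ≈ -11.19°, λ = atan2(p_y, p_x) ≈ 114.53°.

≈ 11°S, 115°E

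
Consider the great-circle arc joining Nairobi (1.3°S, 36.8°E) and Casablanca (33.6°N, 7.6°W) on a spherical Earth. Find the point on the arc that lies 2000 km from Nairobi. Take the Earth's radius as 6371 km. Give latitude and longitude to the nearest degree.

Convert each endpoint to a unit vector on the sphere (x = cos φ cos λ, y = cos φ sin λ, z = sin φ).
The central angle between the endpoints is δ = arccos(p₁·p₂) ≈ 0.949 rad (54.4°). The total great-circle distance is δ·R ≈ 0.949 × 6371 ≈ 6047 km, so the target fraction is f = 2000/6047 ≈ 0.331.
Interpolate at f ≈ 0.331 with slerp weights a = sin((1−f)δ)/sin δ ≈ 0.730, b = sin(fδ)/sin δ ≈ 0.380.
p = a·p₁ + b·p₂ ≈ (0.898, 0.395, 0.194); φ = arcsin(p_z) ≈ 11.17°, λ = atan2(p_y, p_x) ≈ 23.76°.

≈ (11°N, 24°E)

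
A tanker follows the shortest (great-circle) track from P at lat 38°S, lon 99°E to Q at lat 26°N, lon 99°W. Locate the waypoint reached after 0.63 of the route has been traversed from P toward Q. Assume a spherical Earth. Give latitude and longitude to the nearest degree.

≈ lat 18°S, lon 141°W

Write both endpoints as unit vectors p₁, p₂ with components (cos φ cos λ, cos φ sin λ, sin φ).
The central angle between the endpoints is δ = arccos(p₁·p₂) ≈ 2.804 rad (160.6°).
Interpolate at f = 0.63 with slerp weights a = sin((1−f)δ)/sin δ ≈ 2.598, b = sin(fδ)/sin δ ≈ 2.960.
p = a·p₁ + b·p₂ ≈ (-0.736, -0.605, -0.302); φ = arcsin(p_z) ≈ -17.58°, λ = atan2(p_y, p_x) ≈ -140.58°.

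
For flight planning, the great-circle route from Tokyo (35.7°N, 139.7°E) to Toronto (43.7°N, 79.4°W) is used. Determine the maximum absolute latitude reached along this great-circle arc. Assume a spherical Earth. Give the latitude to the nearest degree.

≈ 68°N

The great circle lies in the plane with unit normal n̂ = (p₁ × p₂)/|p₁ × p₂|.
Here n̂_z ≈ +0.371; the vertex latitude is φ_max = arccos|n̂_z| ≈ 68.2°.
Check via Clairaut: cos φ_max = |cos φ₁| · sin C = cos(35.7°)·sin(27.2°) ≈ 0.371, again giving ≈ 68.2°.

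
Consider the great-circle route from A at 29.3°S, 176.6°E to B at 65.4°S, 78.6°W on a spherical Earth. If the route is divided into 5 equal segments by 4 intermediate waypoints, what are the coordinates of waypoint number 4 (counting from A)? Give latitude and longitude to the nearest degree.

≈ 68°S, 114°W

The haversine formula gives a central angle δ ≈ 1.211 rad (69.4°) between the endpoints.
Interpolate at f = 4/5 with slerp weights a = sin((1−f)δ)/sin δ ≈ 0.256, b = sin(fδ)/sin δ ≈ 0.881.
p = a·p₁ + b·p₂ ≈ (-0.151, -0.346, -0.926); φ = arcsin(p_z) ≈ -67.83°, λ = atan2(p_y, p_x) ≈ -113.52°.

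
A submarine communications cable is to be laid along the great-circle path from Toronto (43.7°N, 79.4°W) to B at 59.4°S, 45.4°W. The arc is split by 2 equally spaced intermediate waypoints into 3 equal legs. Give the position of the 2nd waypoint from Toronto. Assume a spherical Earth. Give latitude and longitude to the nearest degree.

≈ 26°S, 61°W

The haversine formula gives a central angle δ ≈ 1.865 rad (106.8°) between the endpoints.
Interpolate at f = 2/3 with slerp weights a = sin((1−f)δ)/sin δ ≈ 0.608, b = sin(fδ)/sin δ ≈ 0.989.
p = a·p₁ + b·p₂ ≈ (0.434, -0.791, -0.431); φ = arcsin(p_z) ≈ -25.54°, λ = atan2(p_y, p_x) ≈ -61.22°.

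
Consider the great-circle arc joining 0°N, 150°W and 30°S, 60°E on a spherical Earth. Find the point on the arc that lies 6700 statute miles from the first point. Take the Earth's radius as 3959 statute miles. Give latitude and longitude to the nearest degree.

The haversine formula gives a central angle δ ≈ 2.419 rad (138.6°) between the endpoints. The total great-circle distance is δ·R ≈ 2.419 × 3959 ≈ 9576 mi, so the target fraction is f = 6700/9576 ≈ 0.700.
Interpolate at f ≈ 0.700 with slerp weights a = sin((1−f)δ)/sin δ ≈ 1.004, b = sin(fδ)/sin δ ≈ 1.501.
p = a·p₁ + b·p₂ ≈ (-0.220, 0.623, -0.750); φ = arcsin(p_z) ≈ -48.62°, λ = atan2(p_y, p_x) ≈ 109.43°.

≈ 49°S, 109°E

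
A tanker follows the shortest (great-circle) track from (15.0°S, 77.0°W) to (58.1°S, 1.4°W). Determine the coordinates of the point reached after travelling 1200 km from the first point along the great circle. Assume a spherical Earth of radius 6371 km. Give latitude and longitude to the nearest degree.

≈ (24°S, 71°W)

The haversine formula gives a central angle δ ≈ 1.217 rad (69.7°) between the endpoints. The total great-circle distance is δ·R ≈ 1.217 × 6371 ≈ 7752 km, so the target fraction is f = 1200/7752 ≈ 0.155.
Interpolate at f ≈ 0.155 with slerp weights a = sin((1−f)δ)/sin δ ≈ 0.913, b = sin(fδ)/sin δ ≈ 0.200.
p = a·p₁ + b·p₂ ≈ (0.304, -0.862, -0.406); φ = arcsin(p_z) ≈ -23.94°, λ = atan2(p_y, p_x) ≈ -70.58°.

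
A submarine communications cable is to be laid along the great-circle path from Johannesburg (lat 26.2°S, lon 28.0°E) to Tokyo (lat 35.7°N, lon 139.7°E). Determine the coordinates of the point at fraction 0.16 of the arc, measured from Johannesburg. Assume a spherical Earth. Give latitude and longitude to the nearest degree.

≈ lat 16°S, lon 46°E

Convert each endpoint to a unit vector on the sphere (x = cos φ cos λ, y = cos φ sin λ, z = sin φ).
The central angle between the endpoints is δ = arccos(p₁·p₂) ≈ 2.126 rad (121.8°).
Interpolate at f = 0.16 with slerp weights a = sin((1−f)δ)/sin δ ≈ 1.150, b = sin(fδ)/sin δ ≈ 0.393.
p = a·p₁ + b·p₂ ≈ (0.668, 0.690, -0.278); φ = arcsin(p_z) ≈ -16.17°, λ = atan2(p_y, p_x) ≈ 45.96°.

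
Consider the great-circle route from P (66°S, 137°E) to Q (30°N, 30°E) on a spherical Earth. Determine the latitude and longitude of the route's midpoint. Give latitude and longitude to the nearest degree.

From cos δ = sin φ₁ sin φ₂ + cos φ₁ cos φ₂ cos Δλ, the central angle is δ ≈ 2.165 rad (124.0°).
Interpolate at f = 1/2 with slerp weights a = sin((1−f)δ)/sin δ ≈ 1.066, b = sin(fδ)/sin δ ≈ 1.066.
p = a·p₁ + b·p₂ ≈ (0.482, 0.757, -0.441); φ = arcsin(p_z) ≈ -26.15°, λ = atan2(p_y, p_x) ≈ 57.50°.

≈ (26°S, 58°E)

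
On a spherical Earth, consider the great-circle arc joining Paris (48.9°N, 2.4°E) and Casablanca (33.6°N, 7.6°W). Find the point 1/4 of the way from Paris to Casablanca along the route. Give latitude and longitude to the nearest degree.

≈ 45°N, 1°W

The haversine formula gives a central angle δ ≈ 0.297 rad (17.0°) between the endpoints.
Interpolate at f = 1/4 with slerp weights a = sin((1−f)δ)/sin δ ≈ 0.755, b = sin(fδ)/sin δ ≈ 0.253.
p = a·p₁ + b·p₂ ≈ (0.705, -0.007, 0.709); φ = arcsin(p_z) ≈ 45.16°, λ = atan2(p_y, p_x) ≈ -0.58°.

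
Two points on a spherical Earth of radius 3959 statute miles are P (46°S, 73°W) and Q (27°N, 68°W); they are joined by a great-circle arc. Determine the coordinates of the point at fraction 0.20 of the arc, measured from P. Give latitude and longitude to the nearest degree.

≈ (31°S, 72°W)

Convert each endpoint to a unit vector on the sphere (x = cos φ cos λ, y = cos φ sin λ, z = sin φ).
The central angle between the endpoints is δ = arccos(p₁·p₂) ≈ 1.277 rad (73.1°).
Interpolate at f = 0.20 with slerp weights a = sin((1−f)δ)/sin δ ≈ 0.891, b = sin(fδ)/sin δ ≈ 0.264.
p = a·p₁ + b·p₂ ≈ (0.269, -0.810, -0.521); φ = arcsin(p_z) ≈ -31.41°, λ = atan2(p_y, p_x) ≈ -71.62°.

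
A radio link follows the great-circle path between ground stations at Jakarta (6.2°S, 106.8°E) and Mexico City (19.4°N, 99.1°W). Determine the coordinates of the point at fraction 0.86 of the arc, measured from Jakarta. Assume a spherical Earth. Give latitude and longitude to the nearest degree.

≈ (27°N, 121°W)

Convert each endpoint to a unit vector on the sphere (x = cos φ cos λ, y = cos φ sin λ, z = sin φ).
The central angle between the endpoints is δ = arccos(p₁·p₂) ≈ 2.645 rad (151.6°).
Interpolate at f = 0.86 with slerp weights a = sin((1−f)δ)/sin δ ≈ 0.760, b = sin(fδ)/sin δ ≈ 1.601.
p = a·p₁ + b·p₂ ≈ (-0.457, -0.767, 0.450); φ = arcsin(p_z) ≈ 26.72°, λ = atan2(p_y, p_x) ≈ -120.79°.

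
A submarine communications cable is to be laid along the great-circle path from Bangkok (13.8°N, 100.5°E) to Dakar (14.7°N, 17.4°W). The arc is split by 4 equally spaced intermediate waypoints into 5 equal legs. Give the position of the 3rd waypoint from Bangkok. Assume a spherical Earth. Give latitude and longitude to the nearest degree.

≈ 26°N, 29°E

Convert each endpoint to a unit vector on the sphere (x = cos φ cos λ, y = cos φ sin λ, z = sin φ).
The central angle between the endpoints is δ = arccos(p₁·p₂) ≈ 1.960 rad (112.3°).
Interpolate at f = 3/5 with slerp weights a = sin((1−f)δ)/sin δ ≈ 0.763, b = sin(fδ)/sin δ ≈ 0.997.
p = a·p₁ + b·p₂ ≈ (0.786, 0.440, 0.435); φ = arcsin(p_z) ≈ 25.79°, λ = atan2(p_y, p_x) ≈ 29.25°.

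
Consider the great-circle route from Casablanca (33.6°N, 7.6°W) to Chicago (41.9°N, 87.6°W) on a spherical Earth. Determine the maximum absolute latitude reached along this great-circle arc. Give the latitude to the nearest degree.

The great circle lies in the plane with unit normal n̂ = (p₁ × p₂)/|p₁ × p₂|.
Here n̂_z ≈ -0.695; the vertex latitude is φ_max = arccos|n̂_z| ≈ 46.0°.

≈ 46°N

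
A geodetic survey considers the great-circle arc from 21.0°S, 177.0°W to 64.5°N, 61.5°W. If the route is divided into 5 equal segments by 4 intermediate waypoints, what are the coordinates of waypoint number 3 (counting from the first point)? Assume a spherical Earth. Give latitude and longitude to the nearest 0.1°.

≈ 43.0°N, 141.4°W

Convert each endpoint to a unit vector on the sphere (x = cos φ cos λ, y = cos φ sin λ, z = sin φ).
The central angle between the endpoints is δ = arccos(p₁·p₂) ≈ 2.090 rad (119.8°).
Interpolate at f = 3/5 with slerp weights a = sin((1−f)δ)/sin δ ≈ 0.855, b = sin(fδ)/sin δ ≈ 1.095.
p = a·p₁ + b·p₂ ≈ (-0.572, -0.456, 0.682); φ = arcsin(p_z) ≈ 42.98°, λ = atan2(p_y, p_x) ≈ -141.45°.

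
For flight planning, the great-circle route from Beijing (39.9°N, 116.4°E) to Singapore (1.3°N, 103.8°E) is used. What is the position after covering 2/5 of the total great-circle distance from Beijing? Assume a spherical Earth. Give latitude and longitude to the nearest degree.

≈ (25°N, 110°E)

Convert each endpoint to a unit vector on the sphere (x = cos φ cos λ, y = cos φ sin λ, z = sin φ).
The central angle between the endpoints is δ = arccos(p₁·p₂) ≈ 0.703 rad (40.3°).
Interpolate at f = 2/5 with slerp weights a = sin((1−f)δ)/sin δ ≈ 0.633, b = sin(fδ)/sin δ ≈ 0.429.
p = a·p₁ + b·p₂ ≈ (-0.318, 0.852, 0.416); φ = arcsin(p_z) ≈ 24.58°, λ = atan2(p_y, p_x) ≈ 110.49°.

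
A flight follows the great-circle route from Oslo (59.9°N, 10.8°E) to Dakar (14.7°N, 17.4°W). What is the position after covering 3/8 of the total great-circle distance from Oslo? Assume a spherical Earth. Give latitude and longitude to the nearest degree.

Write both endpoints as unit vectors p₁, p₂ with components (cos φ cos λ, cos φ sin λ, sin φ).
The central angle between the endpoints is δ = arccos(p₁·p₂) ≈ 0.867 rad (49.7°).
Interpolate at f = 3/8 with slerp weights a = sin((1−f)δ)/sin δ ≈ 0.676, b = sin(fδ)/sin δ ≈ 0.419.
p = a·p₁ + b·p₂ ≈ (0.720, -0.058, 0.692); φ = arcsin(p_z) ≈ 43.76°, λ = atan2(p_y, p_x) ≈ -4.58°.

≈ (44°N, 5°W)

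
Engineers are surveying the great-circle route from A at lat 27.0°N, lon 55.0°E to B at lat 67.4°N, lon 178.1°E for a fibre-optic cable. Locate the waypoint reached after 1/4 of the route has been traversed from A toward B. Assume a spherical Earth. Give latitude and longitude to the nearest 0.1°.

≈ lat 44.8°N, lon 63.8°E

Write both endpoints as unit vectors p₁, p₂ with components (cos φ cos λ, cos φ sin λ, sin φ).
The central angle between the endpoints is δ = arccos(p₁·p₂) ≈ 1.337 rad (76.6°).
Interpolate at f = 1/4 with slerp weights a = sin((1−f)δ)/sin δ ≈ 0.866, b = sin(fδ)/sin δ ≈ 0.337.
p = a·p₁ + b·p₂ ≈ (0.313, 0.637, 0.705); φ = arcsin(p_z) ≈ 44.80°, λ = atan2(p_y, p_x) ≈ 63.80°.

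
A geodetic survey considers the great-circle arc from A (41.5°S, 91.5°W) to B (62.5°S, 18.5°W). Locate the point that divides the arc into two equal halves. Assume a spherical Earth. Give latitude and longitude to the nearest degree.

≈ (57°S, 65°W)

Write both endpoints as unit vectors p₁, p₂ with components (cos φ cos λ, cos φ sin λ, sin φ).
The central angle between the endpoints is δ = arccos(p₁·p₂) ≈ 0.811 rad (46.5°).
Interpolate at f = 1/2 with slerp weights a = sin((1−f)δ)/sin δ ≈ 0.544, b = sin(fδ)/sin δ ≈ 0.544.
p = a·p₁ + b·p₂ ≈ (0.228, -0.487, -0.843); φ = arcsin(p_z) ≈ -57.48°, λ = atan2(p_y, p_x) ≈ -64.96°.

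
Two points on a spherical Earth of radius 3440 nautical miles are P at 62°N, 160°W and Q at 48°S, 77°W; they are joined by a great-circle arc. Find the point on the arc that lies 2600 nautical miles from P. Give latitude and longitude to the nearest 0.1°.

≈ 28.0°N, 119.0°W

Write both endpoints as unit vectors p₁, p₂ with components (cos φ cos λ, cos φ sin λ, sin φ).
The central angle between the endpoints is δ = arccos(p₁·p₂) ≈ 2.237 rad (128.2°). The total great-circle distance is δ·R ≈ 2.237 × 3440 ≈ 7695 nmi, so the target fraction is f = 2600/7695 ≈ 0.338.
Interpolate at f ≈ 0.338 with slerp weights a = sin((1−f)δ)/sin δ ≈ 1.267, b = sin(fδ)/sin δ ≈ 0.872.
p = a·p₁ + b·p₂ ≈ (-0.428, -0.772, 0.470); φ = arcsin(p_z) ≈ 28.05°, λ = atan2(p_y, p_x) ≈ -118.97°.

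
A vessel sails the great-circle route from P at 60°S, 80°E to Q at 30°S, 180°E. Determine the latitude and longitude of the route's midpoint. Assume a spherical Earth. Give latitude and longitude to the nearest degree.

Write both endpoints as unit vectors p₁, p₂ with components (cos φ cos λ, cos φ sin λ, sin φ).
The central angle between the endpoints is δ = arccos(p₁·p₂) ≈ 1.205 rad (69.0°).
Interpolate at f = 1/2 with slerp weights a = sin((1−f)δ)/sin δ ≈ 0.607, b = sin(fδ)/sin δ ≈ 0.607.
p = a·p₁ + b·p₂ ≈ (-0.473, 0.299, -0.829); φ = arcsin(p_z) ≈ -55.99°, λ = atan2(p_y, p_x) ≈ 147.71°.

≈ 56°S, 148°E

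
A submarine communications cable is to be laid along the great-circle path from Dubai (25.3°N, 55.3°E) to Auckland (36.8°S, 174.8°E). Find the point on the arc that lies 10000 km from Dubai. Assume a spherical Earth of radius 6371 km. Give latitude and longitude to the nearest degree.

Convert each endpoint to a unit vector on the sphere (x = cos φ cos λ, y = cos φ sin λ, z = sin φ).
The central angle between the endpoints is δ = arccos(p₁·p₂) ≈ 2.230 rad (127.8°). The total great-circle distance is δ·R ≈ 2.230 × 6371 ≈ 14207 km, so the target fraction is f = 10000/14207 ≈ 0.704.
Interpolate at f ≈ 0.704 with slerp weights a = sin((1−f)δ)/sin δ ≈ 0.776, b = sin(fδ)/sin δ ≈ 1.265.
p = a·p₁ + b·p₂ ≈ (-0.609, 0.669, -0.426); φ = arcsin(p_z) ≈ -25.22°, λ = atan2(p_y, p_x) ≈ 132.35°.

≈ 25°S, 132°E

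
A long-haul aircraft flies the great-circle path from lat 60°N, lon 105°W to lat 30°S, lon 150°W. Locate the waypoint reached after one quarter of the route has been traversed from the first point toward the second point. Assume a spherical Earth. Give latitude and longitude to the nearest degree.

Write both endpoints as unit vectors p₁, p₂ with components (cos φ cos λ, cos φ sin λ, sin φ).
The central angle between the endpoints is δ = arccos(p₁·p₂) ≈ 1.698 rad (97.3°).
Interpolate at f = 1/4 with slerp weights a = sin((1−f)δ)/sin δ ≈ 0.964, b = sin(fδ)/sin δ ≈ 0.415.
p = a·p₁ + b·p₂ ≈ (-0.436, -0.645, 0.627); φ = arcsin(p_z) ≈ 38.84°, λ = atan2(p_y, p_x) ≈ -124.05°.

≈ lat 39°N, lon 124°W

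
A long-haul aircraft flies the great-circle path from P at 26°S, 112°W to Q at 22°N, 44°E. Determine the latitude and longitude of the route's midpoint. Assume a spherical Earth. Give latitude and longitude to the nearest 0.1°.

Convert each endpoint to a unit vector on the sphere (x = cos φ cos λ, y = cos φ sin λ, z = sin φ).
The central angle between the endpoints is δ = arccos(p₁·p₂) ≈ 2.753 rad (157.7°).
Interpolate at f = 1/2 with slerp weights a = sin((1−f)δ)/sin δ ≈ 2.591, b = sin(fδ)/sin δ ≈ 2.591.
p = a·p₁ + b·p₂ ≈ (0.856, -0.490, -0.165); φ = arcsin(p_z) ≈ -9.51°, λ = atan2(p_y, p_x) ≈ -29.82°.

≈ 9.5°S, 29.8°W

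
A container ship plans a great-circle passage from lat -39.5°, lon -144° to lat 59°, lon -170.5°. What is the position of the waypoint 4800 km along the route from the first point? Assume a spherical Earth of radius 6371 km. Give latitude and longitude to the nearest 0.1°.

≈ lat 2.8°, lon -153.2°

Convert each endpoint to a unit vector on the sphere (x = cos φ cos λ, y = cos φ sin λ, z = sin φ).
The central angle between the endpoints is δ = arccos(p₁·p₂) ≈ 1.762 rad (100.9°). The total great-circle distance is δ·R ≈ 1.762 × 6371 ≈ 11223 km, so the target fraction is f = 4800/11223 ≈ 0.428.
Interpolate at f ≈ 0.428 with slerp weights a = sin((1−f)δ)/sin δ ≈ 0.861, b = sin(fδ)/sin δ ≈ 0.697.
p = a·p₁ + b·p₂ ≈ (-0.892, -0.450, 0.049); φ = arcsin(p_z) ≈ 2.83°, λ = atan2(p_y, p_x) ≈ -153.23°.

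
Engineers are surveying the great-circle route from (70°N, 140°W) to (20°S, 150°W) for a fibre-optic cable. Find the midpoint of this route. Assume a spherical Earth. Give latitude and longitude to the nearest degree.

≈ (25°N, 147°W)

Convert each endpoint to a unit vector on the sphere (x = cos φ cos λ, y = cos φ sin λ, z = sin φ).
The central angle between the endpoints is δ = arccos(p₁·p₂) ≈ 1.576 rad (90.3°).
Interpolate at f = 1/2 with slerp weights a = sin((1−f)δ)/sin δ ≈ 0.709, b = sin(fδ)/sin δ ≈ 0.709.
p = a·p₁ + b·p₂ ≈ (-0.763, -0.489, 0.424); φ = arcsin(p_z) ≈ 25.07°, λ = atan2(p_y, p_x) ≈ -147.34°.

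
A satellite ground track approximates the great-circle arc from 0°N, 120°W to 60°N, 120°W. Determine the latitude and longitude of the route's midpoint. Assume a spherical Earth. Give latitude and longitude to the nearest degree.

≈ 30°N, 120°W

Convert each endpoint to a unit vector on the sphere (x = cos φ cos λ, y = cos φ sin λ, z = sin φ).
The central angle between the endpoints is δ = arccos(p₁·p₂) ≈ 1.047 rad (60.0°).
Interpolate at f = 1/2 with slerp weights a = sin((1−f)δ)/sin δ ≈ 0.577, b = sin(fδ)/sin δ ≈ 0.577.
p = a·p₁ + b·p₂ ≈ (-0.433, -0.750, 0.500); φ = arcsin(p_z) ≈ 30.00°, λ = atan2(p_y, p_x) ≈ -120.00°.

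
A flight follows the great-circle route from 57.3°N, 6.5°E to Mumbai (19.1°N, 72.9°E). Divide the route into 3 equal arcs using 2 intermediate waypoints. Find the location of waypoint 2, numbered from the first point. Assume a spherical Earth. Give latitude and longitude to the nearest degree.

Write both endpoints as unit vectors p₁, p₂ with components (cos φ cos λ, cos φ sin λ, sin φ).
The central angle between the endpoints is δ = arccos(p₁·p₂) ≈ 1.070 rad (61.3°).
Interpolate at f = 2/3 with slerp weights a = sin((1−f)δ)/sin δ ≈ 0.398, b = sin(fδ)/sin δ ≈ 0.746.
p = a·p₁ + b·p₂ ≈ (0.421, 0.698, 0.579); φ = arcsin(p_z) ≈ 35.39°, λ = atan2(p_y, p_x) ≈ 58.91°.

≈ 35°N, 59°E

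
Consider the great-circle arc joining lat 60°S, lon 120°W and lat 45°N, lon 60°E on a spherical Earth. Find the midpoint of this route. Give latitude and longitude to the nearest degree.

Convert each endpoint to a unit vector on the sphere (x = cos φ cos λ, y = cos φ sin λ, z = sin φ).
The central angle between the endpoints is δ = arccos(p₁·p₂) ≈ 2.880 rad (165.0°).
Interpolate at f = 1/2 with slerp weights a = sin((1−f)δ)/sin δ ≈ 3.831, b = sin(fδ)/sin δ ≈ 3.831.
p = a·p₁ + b·p₂ ≈ (0.397, 0.687, -0.609); φ = arcsin(p_z) ≈ -37.50°, λ = atan2(p_y, p_x) ≈ 60.00°.

≈ lat 37°S, lon 60°E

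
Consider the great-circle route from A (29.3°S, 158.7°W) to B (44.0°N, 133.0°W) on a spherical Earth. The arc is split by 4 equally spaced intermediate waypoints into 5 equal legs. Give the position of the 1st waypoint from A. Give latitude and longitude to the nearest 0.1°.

≈ (14.6°S, 153.7°W)

Convert each endpoint to a unit vector on the sphere (x = cos φ cos λ, y = cos φ sin λ, z = sin φ).
The central angle between the endpoints is δ = arccos(p₁·p₂) ≈ 1.344 rad (77.0°).
Interpolate at f = 1/5 with slerp weights a = sin((1−f)δ)/sin δ ≈ 0.903, b = sin(fδ)/sin δ ≈ 0.272.
p = a·p₁ + b·p₂ ≈ (-0.867, -0.429, -0.252); φ = arcsin(p_z) ≈ -14.62°, λ = atan2(p_y, p_x) ≈ -153.66°.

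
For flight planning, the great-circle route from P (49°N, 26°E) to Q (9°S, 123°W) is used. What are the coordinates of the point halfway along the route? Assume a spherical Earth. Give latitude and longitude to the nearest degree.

From cos δ = sin φ₁ sin φ₂ + cos φ₁ cos φ₂ cos Δλ, the central angle is δ ≈ 2.310 rad (132.3°).
Interpolate at f = 1/2 with slerp weights a = sin((1−f)δ)/sin δ ≈ 1.237, b = sin(fδ)/sin δ ≈ 1.237.
p = a·p₁ + b·p₂ ≈ (0.064, -0.669, 0.740); φ = arcsin(p_z) ≈ 47.76°, λ = atan2(p_y, p_x) ≈ -84.54°.

≈ (48°N, 85°W)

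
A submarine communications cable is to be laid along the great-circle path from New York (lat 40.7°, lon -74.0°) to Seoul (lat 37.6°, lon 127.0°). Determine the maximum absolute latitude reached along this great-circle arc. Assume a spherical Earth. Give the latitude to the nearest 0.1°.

The great circle lies in the plane with unit normal n̂ = (p₁ × p₂)/|p₁ × p₂|.
Here n̂_z ≈ -0.218; the vertex latitude is φ_max = arccos|n̂_z| ≈ 77.4°.
Check via Clairaut: cos φ_max = |cos φ₁| · sin C = cos(40.7°)·sin(16.7°) ≈ 0.218, again giving ≈ 77.4°.

≈ 77.4°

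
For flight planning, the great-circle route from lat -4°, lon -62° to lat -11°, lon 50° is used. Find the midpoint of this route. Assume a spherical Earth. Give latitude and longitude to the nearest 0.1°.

Convert each endpoint to a unit vector on the sphere (x = cos φ cos λ, y = cos φ sin λ, z = sin φ).
The central angle between the endpoints is δ = arccos(p₁·p₂) ≈ 1.932 rad (110.7°).
Interpolate at f = 1/2 with slerp weights a = sin((1−f)δ)/sin δ ≈ 0.879, b = sin(fδ)/sin δ ≈ 0.879.
p = a·p₁ + b·p₂ ≈ (0.967, -0.113, -0.229); φ = arcsin(p_z) ≈ -13.25°, λ = atan2(p_y, p_x) ≈ -6.68°.

≈ lat -13.2°, lon -6.7°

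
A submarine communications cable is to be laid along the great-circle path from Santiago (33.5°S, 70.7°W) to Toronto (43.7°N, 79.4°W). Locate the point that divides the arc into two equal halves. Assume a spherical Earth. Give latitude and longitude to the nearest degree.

≈ 5°N, 75°W

Write both endpoints as unit vectors p₁, p₂ with components (cos φ cos λ, cos φ sin λ, sin φ).
The central angle between the endpoints is δ = arccos(p₁·p₂) ≈ 1.355 rad (77.6°).
Interpolate at f = 1/2 with slerp weights a = sin((1−f)δ)/sin δ ≈ 0.642, b = sin(fδ)/sin δ ≈ 0.642.
p = a·p₁ + b·p₂ ≈ (0.262, -0.961, 0.089); φ = arcsin(p_z) ≈ 5.11°, λ = atan2(p_y, p_x) ≈ -74.74°.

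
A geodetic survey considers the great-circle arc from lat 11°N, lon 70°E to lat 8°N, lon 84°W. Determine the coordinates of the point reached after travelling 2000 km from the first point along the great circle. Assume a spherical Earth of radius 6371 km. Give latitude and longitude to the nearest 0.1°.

≈ lat 20.9°N, lon 54.3°E

Write both endpoints as unit vectors p₁, p₂ with components (cos φ cos λ, cos φ sin λ, sin φ).
The central angle between the endpoints is δ = arccos(p₁·p₂) ≈ 2.581 rad (147.9°). The total great-circle distance is δ·R ≈ 2.581 × 6371 ≈ 16446 km, so the target fraction is f = 2000/16446 ≈ 0.122.
Interpolate at f ≈ 0.122 with slerp weights a = sin((1−f)δ)/sin δ ≈ 1.443, b = sin(fδ)/sin δ ≈ 0.581.
p = a·p₁ + b·p₂ ≈ (0.545, 0.759, 0.356); φ = arcsin(p_z) ≈ 20.87°, λ = atan2(p_y, p_x) ≈ 54.34°.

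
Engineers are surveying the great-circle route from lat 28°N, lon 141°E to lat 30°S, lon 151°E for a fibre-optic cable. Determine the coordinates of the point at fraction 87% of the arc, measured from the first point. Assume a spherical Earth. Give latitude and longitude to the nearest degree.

≈ lat 22°S, lon 150°E

Write both endpoints as unit vectors p₁, p₂ with components (cos φ cos λ, cos φ sin λ, sin φ).
The central angle between the endpoints is δ = arccos(p₁·p₂) ≈ 1.026 rad (58.8°).
Interpolate at f = 0.87 with slerp weights a = sin((1−f)δ)/sin δ ≈ 0.155, b = sin(fδ)/sin δ ≈ 0.911.
p = a·p₁ + b·p₂ ≈ (-0.796, 0.469, -0.382); φ = arcsin(p_z) ≈ -22.47°, λ = atan2(p_y, p_x) ≈ 149.52°.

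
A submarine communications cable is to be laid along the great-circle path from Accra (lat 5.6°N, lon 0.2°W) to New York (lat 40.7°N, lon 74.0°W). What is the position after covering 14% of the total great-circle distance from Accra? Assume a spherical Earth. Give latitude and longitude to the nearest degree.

Write both endpoints as unit vectors p₁, p₂ with components (cos φ cos λ, cos φ sin λ, sin φ).
The central angle between the endpoints is δ = arccos(p₁·p₂) ≈ 1.293 rad (74.1°).
Interpolate at f = 0.14 with slerp weights a = sin((1−f)δ)/sin δ ≈ 0.932, b = sin(fδ)/sin δ ≈ 0.187.
p = a·p₁ + b·p₂ ≈ (0.967, -0.140, 0.213); φ = arcsin(p_z) ≈ 12.30°, λ = atan2(p_y, p_x) ≈ -8.22°.

≈ lat 12°N, lon 8°W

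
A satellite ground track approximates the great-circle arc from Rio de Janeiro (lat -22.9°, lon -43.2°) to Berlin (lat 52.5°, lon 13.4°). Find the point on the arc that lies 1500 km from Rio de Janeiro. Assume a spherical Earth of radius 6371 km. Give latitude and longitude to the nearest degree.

Convert each endpoint to a unit vector on the sphere (x = cos φ cos λ, y = cos φ sin λ, z = sin φ).
The central angle between the endpoints is δ = arccos(p₁·p₂) ≈ 1.571 rad (90.0°). The total great-circle distance is δ·R ≈ 1.571 × 6371 ≈ 10008 km, so the target fraction is f = 1500/10008 ≈ 0.150.
Interpolate at f ≈ 0.150 with slerp weights a = sin((1−f)δ)/sin δ ≈ 0.972, b = sin(fδ)/sin δ ≈ 0.233.
p = a·p₁ + b·p₂ ≈ (0.791, -0.580, -0.193); φ = arcsin(p_z) ≈ -11.15°, λ = atan2(p_y, p_x) ≈ -36.26°.

≈ lat -11°, lon -36°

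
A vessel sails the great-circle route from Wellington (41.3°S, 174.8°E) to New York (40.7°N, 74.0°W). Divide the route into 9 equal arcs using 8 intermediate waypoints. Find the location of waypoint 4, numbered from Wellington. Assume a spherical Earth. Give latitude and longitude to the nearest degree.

From cos δ = sin φ₁ sin φ₂ + cos φ₁ cos φ₂ cos Δλ, the central angle is δ ≈ 2.261 rad (129.5°).
Interpolate at f = 4/9 with slerp weights a = sin((1−f)δ)/sin δ ≈ 1.233, b = sin(fδ)/sin δ ≈ 1.094.
p = a·p₁ + b·p₂ ≈ (-0.694, -0.713, -0.100); φ = arcsin(p_z) ≈ -5.74°, λ = atan2(p_y, p_x) ≈ -134.19°.

≈ 6°S, 134°W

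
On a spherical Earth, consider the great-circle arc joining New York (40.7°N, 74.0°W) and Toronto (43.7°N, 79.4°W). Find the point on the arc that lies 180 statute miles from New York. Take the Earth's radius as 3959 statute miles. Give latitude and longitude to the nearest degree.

Convert each endpoint to a unit vector on the sphere (x = cos φ cos λ, y = cos φ sin λ, z = sin φ).
The central angle between the endpoints is δ = arccos(p₁·p₂) ≈ 0.087 rad (5.0°). The total great-circle distance is δ·R ≈ 0.087 × 3959 ≈ 345 mi, so the target fraction is f = 180/345 ≈ 0.521.
Interpolate at f ≈ 0.521 with slerp weights a = sin((1−f)δ)/sin δ ≈ 0.479, b = sin(fδ)/sin δ ≈ 0.522.
p = a·p₁ + b·p₂ ≈ (0.170, -0.720, 0.673); φ = arcsin(p_z) ≈ 42.30°, λ = atan2(p_y, p_x) ≈ -76.75°.

≈ 42°N, 77°W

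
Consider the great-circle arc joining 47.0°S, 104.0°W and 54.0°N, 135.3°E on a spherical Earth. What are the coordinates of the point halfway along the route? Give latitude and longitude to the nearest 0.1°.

Write both endpoints as unit vectors p₁, p₂ with components (cos φ cos λ, cos φ sin λ, sin φ).
The central angle between the endpoints is δ = arccos(p₁·p₂) ≈ 2.492 rad (142.8°).
Interpolate at f = 1/2 with slerp weights a = sin((1−f)δ)/sin δ ≈ 1.567, b = sin(fδ)/sin δ ≈ 1.567.
p = a·p₁ + b·p₂ ≈ (-0.913, -0.389, 0.122); φ = arcsin(p_z) ≈ 6.99°, λ = atan2(p_y, p_x) ≈ -156.92°.

≈ 7.0°N, 156.9°W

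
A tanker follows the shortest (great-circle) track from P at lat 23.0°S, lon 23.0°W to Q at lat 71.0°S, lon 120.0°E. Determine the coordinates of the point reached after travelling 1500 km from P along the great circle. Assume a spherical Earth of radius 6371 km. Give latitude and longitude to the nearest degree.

Write both endpoints as unit vectors p₁, p₂ with components (cos φ cos λ, cos φ sin λ, sin φ).
The central angle between the endpoints is δ = arccos(p₁·p₂) ≈ 1.440 rad (82.5°). The total great-circle distance is δ·R ≈ 1.440 × 6371 ≈ 9176 km, so the target fraction is f = 1500/9176 ≈ 0.163.
Interpolate at f ≈ 0.163 with slerp weights a = sin((1−f)δ)/sin δ ≈ 0.942, b = sin(fδ)/sin δ ≈ 0.235.
p = a·p₁ + b·p₂ ≈ (0.760, -0.272, -0.590); φ = arcsin(p_z) ≈ -36.19°, λ = atan2(p_y, p_x) ≈ -19.73°.

≈ lat 36°S, lon 20°W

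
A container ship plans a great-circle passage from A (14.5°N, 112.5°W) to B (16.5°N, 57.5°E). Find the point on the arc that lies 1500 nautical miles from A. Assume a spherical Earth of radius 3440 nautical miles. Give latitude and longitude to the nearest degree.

Write both endpoints as unit vectors p₁, p₂ with components (cos φ cos λ, cos φ sin λ, sin φ).
The central angle between the endpoints is δ = arccos(p₁·p₂) ≈ 2.574 rad (147.5°). The total great-circle distance is δ·R ≈ 2.574 × 3440 ≈ 8854 nmi, so the target fraction is f = 1500/8854 ≈ 0.169.
Interpolate at f ≈ 0.169 with slerp weights a = sin((1−f)δ)/sin δ ≈ 1.569, b = sin(fδ)/sin δ ≈ 0.785.
p = a·p₁ + b·p₂ ≈ (-0.177, -0.768, 0.616); φ = arcsin(p_z) ≈ 38.01°, λ = atan2(p_y, p_x) ≈ -102.95°.

≈ (38°N, 103°W)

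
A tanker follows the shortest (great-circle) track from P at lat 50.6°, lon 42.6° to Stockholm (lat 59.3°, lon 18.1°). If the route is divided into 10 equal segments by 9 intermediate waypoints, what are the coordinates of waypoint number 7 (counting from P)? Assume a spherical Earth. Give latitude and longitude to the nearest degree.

≈ lat 57°, lon 27°

From cos δ = sin φ₁ sin φ₂ + cos φ₁ cos φ₂ cos Δλ, the central angle is δ ≈ 0.286 rad (16.4°).
Interpolate at f = 7/10 with slerp weights a = sin((1−f)δ)/sin δ ≈ 0.304, b = sin(fδ)/sin δ ≈ 0.705.
p = a·p₁ + b·p₂ ≈ (0.484, 0.242, 0.841); φ = arcsin(p_z) ≈ 57.23°, λ = atan2(p_y, p_x) ≈ 26.59°.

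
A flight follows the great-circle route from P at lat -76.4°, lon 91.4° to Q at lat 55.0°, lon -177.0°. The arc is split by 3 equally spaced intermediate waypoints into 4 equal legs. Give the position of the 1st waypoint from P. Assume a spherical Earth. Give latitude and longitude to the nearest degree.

≈ lat -48°, lon 149°

Convert each endpoint to a unit vector on the sphere (x = cos φ cos λ, y = cos φ sin λ, z = sin φ).
The central angle between the endpoints is δ = arccos(p₁·p₂) ≈ 2.498 rad (143.1°).
Interpolate at f = 1/4 with slerp weights a = sin((1−f)δ)/sin δ ≈ 1.591, b = sin(fδ)/sin δ ≈ 0.974.
p = a·p₁ + b·p₂ ≈ (-0.567, 0.345, -0.748); φ = arcsin(p_z) ≈ -48.41°, λ = atan2(p_y, p_x) ≈ 148.72°.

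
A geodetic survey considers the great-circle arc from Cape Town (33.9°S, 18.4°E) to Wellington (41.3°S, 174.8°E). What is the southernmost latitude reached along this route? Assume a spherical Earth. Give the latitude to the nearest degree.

The great circle lies in the plane with unit normal n̂ = (p₁ × p₂)/|p₁ × p₂|.
Here n̂_z ≈ +0.255; the vertex latitude is φ_max = arccos|n̂_z| ≈ 75.2°.
Check via Clairaut: cos φ_max = |cos φ₁| · sin C = cos(33.9°)·sin(162.1°) ≈ 0.255, again giving ≈ 75.2°.

≈ 75°S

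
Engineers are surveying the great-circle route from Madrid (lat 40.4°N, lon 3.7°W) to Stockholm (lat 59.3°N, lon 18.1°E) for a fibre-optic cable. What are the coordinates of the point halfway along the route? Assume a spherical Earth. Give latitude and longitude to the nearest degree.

The haversine formula gives a central angle δ ≈ 0.407 rad (23.3°) between the endpoints.
Interpolate at f = 1/2 with slerp weights a = sin((1−f)δ)/sin δ ≈ 0.511, b = sin(fδ)/sin δ ≈ 0.511.
p = a·p₁ + b·p₂ ≈ (0.636, 0.056, 0.770); φ = arcsin(p_z) ≈ 50.34°, λ = atan2(p_y, p_x) ≈ 5.02°.

≈ lat 50°N, lon 5°E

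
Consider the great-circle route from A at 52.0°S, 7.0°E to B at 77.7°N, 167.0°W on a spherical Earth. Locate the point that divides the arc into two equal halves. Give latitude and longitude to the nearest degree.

Convert each endpoint to a unit vector on the sphere (x = cos φ cos λ, y = cos φ sin λ, z = sin φ).
The central angle between the endpoints is δ = arccos(p₁·p₂) ≈ 2.691 rad (154.2°).
Interpolate at f = 1/2 with slerp weights a = sin((1−f)δ)/sin δ ≈ 2.240, b = sin(fδ)/sin δ ≈ 2.240.
p = a·p₁ + b·p₂ ≈ (0.904, 0.061, 0.423); φ = arcsin(p_z) ≈ 25.05°, λ = atan2(p_y, p_x) ≈ 3.84°.

≈ 25°N, 4°E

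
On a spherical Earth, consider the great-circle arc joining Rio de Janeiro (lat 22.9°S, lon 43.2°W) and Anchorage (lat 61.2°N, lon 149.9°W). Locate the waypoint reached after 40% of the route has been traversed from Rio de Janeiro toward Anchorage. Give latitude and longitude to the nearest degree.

From cos δ = sin φ₁ sin φ₂ + cos φ₁ cos φ₂ cos Δλ, the central angle is δ ≈ 2.058 rad (117.9°).
Interpolate at f = 0.40 with slerp weights a = sin((1−f)δ)/sin δ ≈ 1.069, b = sin(fδ)/sin δ ≈ 0.830.
p = a·p₁ + b·p₂ ≈ (0.372, -0.875, 0.312); φ = arcsin(p_z) ≈ 18.16°, λ = atan2(p_y, p_x) ≈ -66.98°.

≈ lat 18°N, lon 67°W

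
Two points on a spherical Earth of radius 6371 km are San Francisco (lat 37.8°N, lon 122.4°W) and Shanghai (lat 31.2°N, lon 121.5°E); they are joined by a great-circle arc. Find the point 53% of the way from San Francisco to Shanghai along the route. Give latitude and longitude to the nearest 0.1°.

≈ lat 52.0°N, lon 171.6°E

Write both endpoints as unit vectors p₁, p₂ with components (cos φ cos λ, cos φ sin λ, sin φ).
The central angle between the endpoints is δ = arccos(p₁·p₂) ≈ 1.551 rad (88.8°).
Interpolate at f = 0.53 with slerp weights a = sin((1−f)δ)/sin δ ≈ 0.666, b = sin(fδ)/sin δ ≈ 0.733.
p = a·p₁ + b·p₂ ≈ (-0.609, 0.090, 0.788); φ = arcsin(p_z) ≈ 51.97°, λ = atan2(p_y, p_x) ≈ 171.61°.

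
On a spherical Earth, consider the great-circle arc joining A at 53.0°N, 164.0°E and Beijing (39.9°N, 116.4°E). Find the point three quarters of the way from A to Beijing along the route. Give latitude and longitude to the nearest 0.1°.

≈ 44.9°N, 126.0°E

Write both endpoints as unit vectors p₁, p₂ with components (cos φ cos λ, cos φ sin λ, sin φ).
The central angle between the endpoints is δ = arccos(p₁·p₂) ≈ 0.603 rad (34.6°).
Interpolate at f = 3/4 with slerp weights a = sin((1−f)δ)/sin δ ≈ 0.265, b = sin(fδ)/sin δ ≈ 0.771.
p = a·p₁ + b·p₂ ≈ (-0.416, 0.573, 0.706); φ = arcsin(p_z) ≈ 44.89°, λ = atan2(p_y, p_x) ≈ 125.96°.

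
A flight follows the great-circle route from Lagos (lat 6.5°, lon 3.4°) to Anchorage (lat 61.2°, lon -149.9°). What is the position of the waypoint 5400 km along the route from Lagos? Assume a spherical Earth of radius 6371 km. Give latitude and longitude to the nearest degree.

≈ lat 53°, lon -13°

The haversine formula gives a central angle δ ≈ 1.905 rad (109.2°) between the endpoints. The total great-circle distance is δ·R ≈ 1.905 × 6371 ≈ 12139 km, so the target fraction is f = 5400/12139 ≈ 0.445.
Interpolate at f ≈ 0.445 with slerp weights a = sin((1−f)δ)/sin δ ≈ 0.922, b = sin(fδ)/sin δ ≈ 0.794.
p = a·p₁ + b·p₂ ≈ (0.584, -0.137, 0.800); φ = arcsin(p_z) ≈ 53.13°, λ = atan2(p_y, p_x) ≈ -13.24°.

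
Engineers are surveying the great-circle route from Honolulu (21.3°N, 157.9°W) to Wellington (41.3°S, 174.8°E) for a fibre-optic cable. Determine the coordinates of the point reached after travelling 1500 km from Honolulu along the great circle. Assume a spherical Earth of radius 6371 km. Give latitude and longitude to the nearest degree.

≈ 9°N, 163°W

Write both endpoints as unit vectors p₁, p₂ with components (cos φ cos λ, cos φ sin λ, sin φ).
The central angle between the endpoints is δ = arccos(p₁·p₂) ≈ 1.179 rad (67.5°). The total great-circle distance is δ·R ≈ 1.179 × 6371 ≈ 7509 km, so the target fraction is f = 1500/7509 ≈ 0.200.
Interpolate at f ≈ 0.200 with slerp weights a = sin((1−f)δ)/sin δ ≈ 0.876, b = sin(fδ)/sin δ ≈ 0.252.
p = a·p₁ + b·p₂ ≈ (-0.945, -0.290, 0.152); φ = arcsin(p_z) ≈ 8.72°, λ = atan2(p_y, p_x) ≈ -162.95°.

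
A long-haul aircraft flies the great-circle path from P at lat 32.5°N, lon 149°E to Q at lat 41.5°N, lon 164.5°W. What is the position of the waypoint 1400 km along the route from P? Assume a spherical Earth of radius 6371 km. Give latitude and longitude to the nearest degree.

≈ lat 38°N, lon 163°E

Convert each endpoint to a unit vector on the sphere (x = cos φ cos λ, y = cos φ sin λ, z = sin φ).
The central angle between the endpoints is δ = arccos(p₁·p₂) ≈ 0.659 rad (37.7°). The total great-circle distance is δ·R ≈ 0.659 × 6371 ≈ 4196 km, so the target fraction is f = 1400/4196 ≈ 0.334.
Interpolate at f ≈ 0.334 with slerp weights a = sin((1−f)δ)/sin δ ≈ 0.694, b = sin(fδ)/sin δ ≈ 0.356.
p = a·p₁ + b·p₂ ≈ (-0.759, 0.230, 0.609); φ = arcsin(p_z) ≈ 37.52°, λ = atan2(p_y, p_x) ≈ 163.12°.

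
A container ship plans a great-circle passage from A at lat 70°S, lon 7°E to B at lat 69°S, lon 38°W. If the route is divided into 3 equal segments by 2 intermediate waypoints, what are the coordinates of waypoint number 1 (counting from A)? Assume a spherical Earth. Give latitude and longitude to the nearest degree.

Convert each endpoint to a unit vector on the sphere (x = cos φ cos λ, y = cos φ sin λ, z = sin φ).
The central angle between the endpoints is δ = arccos(p₁·p₂) ≈ 0.269 rad (15.4°).
Interpolate at f = 1/3 with slerp weights a = sin((1−f)δ)/sin δ ≈ 0.671, b = sin(fδ)/sin δ ≈ 0.337.
p = a·p₁ + b·p₂ ≈ (0.323, -0.046, -0.945); φ = arcsin(p_z) ≈ -70.96°, λ = atan2(p_y, p_x) ≈ -8.17°.

≈ lat 71°S, lon 8°W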